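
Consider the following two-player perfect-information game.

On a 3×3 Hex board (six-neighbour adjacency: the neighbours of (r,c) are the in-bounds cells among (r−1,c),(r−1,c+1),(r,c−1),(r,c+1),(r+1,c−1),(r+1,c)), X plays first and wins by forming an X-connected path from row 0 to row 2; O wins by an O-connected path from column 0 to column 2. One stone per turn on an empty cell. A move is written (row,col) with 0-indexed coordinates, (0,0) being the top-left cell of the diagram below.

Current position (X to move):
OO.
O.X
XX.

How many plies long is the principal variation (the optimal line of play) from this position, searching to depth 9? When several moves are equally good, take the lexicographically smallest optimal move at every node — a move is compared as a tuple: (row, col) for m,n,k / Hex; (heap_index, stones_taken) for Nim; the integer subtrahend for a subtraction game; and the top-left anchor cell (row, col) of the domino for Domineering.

PV length from [OO./O.X/XX.]: 1 ply

[OO./O.X/XX.] X move#1: (0,2):+1/OOX/O.X/XX.*, (1,1):-1/OO./OXX/XX., (2,2):-1/OO./O.X/XXX
[OOX/O.X/XX.] end (terminal -1, O#2); searched OO./O.X/XX. to 9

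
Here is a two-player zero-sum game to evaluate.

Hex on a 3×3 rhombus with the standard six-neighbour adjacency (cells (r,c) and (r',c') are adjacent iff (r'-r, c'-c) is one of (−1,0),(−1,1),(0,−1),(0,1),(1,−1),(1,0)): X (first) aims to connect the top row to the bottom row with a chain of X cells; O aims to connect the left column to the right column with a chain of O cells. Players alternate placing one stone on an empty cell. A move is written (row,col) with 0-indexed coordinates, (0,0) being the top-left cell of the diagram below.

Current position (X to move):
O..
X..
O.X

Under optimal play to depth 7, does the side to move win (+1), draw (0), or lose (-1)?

[O../X../O.X] X move#1: (0,1):-1/OX./X../O.X, (0,2):-1/O.X/X../O.X, (1,1):+1/O../XX./O.X*, (1,2):-1/O../X.X/O.X, (2,1):-1/O../X../OXX
[O../XX./O.X] O move#2: (0,1):-1/OO./XX./O.X*, (0,2):-1/O.O/XX./O.X, (1,2):-1/O../XXO/O.X, (2,1):-1/O../XX./OOX
[OO./XX./O.X] X move#3: (0,2):+1/OOX/XX./O.X*, (1,2):-1/OO./XXX/O.X, (2,1):-1/OO./XX./OXX
[OOX/XX./O.X] O move#4: (1,2):-1/OOX/XXO/O.X*, (2,1):-1/OOX/XX./OOX
[OOX/XXO/O.X] X move#5: (2,1):+1/OOX/XXO/OXX*
[OOX/XXO/OXX] end (terminal -1, O#6); searched O../X../O.X to 7

value(O../X../O.X, X) = +1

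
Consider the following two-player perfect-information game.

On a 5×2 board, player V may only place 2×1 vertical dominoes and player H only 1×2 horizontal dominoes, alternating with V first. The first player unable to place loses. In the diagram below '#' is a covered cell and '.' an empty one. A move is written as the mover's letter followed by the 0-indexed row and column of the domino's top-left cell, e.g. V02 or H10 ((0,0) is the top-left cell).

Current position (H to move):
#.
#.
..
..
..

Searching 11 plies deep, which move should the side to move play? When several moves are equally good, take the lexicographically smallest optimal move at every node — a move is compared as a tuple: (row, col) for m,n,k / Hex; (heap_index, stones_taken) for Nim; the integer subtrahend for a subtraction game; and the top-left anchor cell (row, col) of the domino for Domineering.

H's best at [#./#./../../..]: H30

[#./#./../../..] H move#1: H20:-1/#./#./##/../.., H30:+1/#./#./../##/..*, H40:-1/#./#./../../##
[#./#./../##/..] V move#2: V01:-1/##/##/../##/..*, V11:-1/#./##/.#/##/..
[##/##/../##/..] H move#3: H20:+1/##/##/##/##/..*, H40:+1/##/##/../##/##
[##/##/##/##/..] end (terminal -1, V#4); searched #./#./../../.. to 11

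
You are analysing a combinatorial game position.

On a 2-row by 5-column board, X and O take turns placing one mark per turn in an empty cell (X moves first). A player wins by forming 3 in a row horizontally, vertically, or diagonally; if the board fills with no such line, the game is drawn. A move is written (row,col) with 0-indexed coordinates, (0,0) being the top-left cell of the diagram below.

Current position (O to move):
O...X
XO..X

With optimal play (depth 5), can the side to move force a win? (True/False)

[O...X/XO..X] O move#1: (0,1):+0/OO..X/XO..X*, (0,2):+0/O.O.X/XO..X, (0,3):+0/O..OX/XO..X, (1,2):+0/O...X/XOO.X, (1,3):+0/O...X/XO.OX
[OO..X/XO..X] X move#2: (0,2):+0/OOX.X/XO..X*, (0,3):-1/OO.XX/XO..X, (1,2):-1/OO..X/XOX.X, (1,3):-1/OO..X/XO.XX
[OOX.X/XO..X] O move#3: (0,3):+0/OOXOX/XO..X*, (1,2):-1/OOX.X/XOO.X, (1,3):-1/OOX.X/XO.OX
[OOXOX/XO..X] X move#4: (1,2):+0/OOXOX/XOX.X*, (1,3):+0/OOXOX/XO.XX
[OOXOX/XOX.X] O move#5: (1,3):+0/OOXOX/XOXOX*
[OOXOX/XOXOX] end (terminal +0, X#6); searched O...X/XO..X to 5

O winning at [O...X/XO..X]: False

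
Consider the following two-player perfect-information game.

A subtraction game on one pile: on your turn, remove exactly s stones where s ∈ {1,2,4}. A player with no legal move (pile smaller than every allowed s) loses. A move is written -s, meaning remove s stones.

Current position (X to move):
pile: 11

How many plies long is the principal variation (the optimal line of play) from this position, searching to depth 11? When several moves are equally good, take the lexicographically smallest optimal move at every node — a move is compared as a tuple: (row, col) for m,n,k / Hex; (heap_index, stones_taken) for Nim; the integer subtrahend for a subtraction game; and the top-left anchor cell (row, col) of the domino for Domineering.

PV length from [11]: 7 plies

[11] X move#1: -1:-1/10, -2:+1/9*, -4:-1/7
[9] O move#2: -1:-1/8*, -2:-1/7, -4:-1/5
[8] X move#3: -1:-1/7, -2:+1/6*, -4:-1/4
[6] O move#4: -1:-1/5*, -2:-1/4, -4:-1/2
[5] X move#5: -1:-1/4, -2:+1/3*, -4:-1/1
[3] O move#6: -1:-1/2*, -2:-1/1
[2] X move#7: -1:-1/1, -2:+1/0*
[0] end (terminal -1, O#8); searched 11 to 11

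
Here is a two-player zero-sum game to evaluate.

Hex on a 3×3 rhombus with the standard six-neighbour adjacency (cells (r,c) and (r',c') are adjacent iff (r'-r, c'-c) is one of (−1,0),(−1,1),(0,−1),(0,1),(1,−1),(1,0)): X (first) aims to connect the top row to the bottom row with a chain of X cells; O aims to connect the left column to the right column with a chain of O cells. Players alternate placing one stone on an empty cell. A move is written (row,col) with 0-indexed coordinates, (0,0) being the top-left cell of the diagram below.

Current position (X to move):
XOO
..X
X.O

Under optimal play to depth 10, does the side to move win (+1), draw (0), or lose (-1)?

value(XOO/..X/X.O, X) = +1

[XOO/..X/X.O] X move#1: (1,0):+1/XOO/X.X/X.O*, (1,1):-1/XOO/.XX/X.O, (2,1):-1/XOO/..X/XXO
[XOO/X.X/X.O] end (terminal -1, O#2); searched XOO/..X/X.O to 10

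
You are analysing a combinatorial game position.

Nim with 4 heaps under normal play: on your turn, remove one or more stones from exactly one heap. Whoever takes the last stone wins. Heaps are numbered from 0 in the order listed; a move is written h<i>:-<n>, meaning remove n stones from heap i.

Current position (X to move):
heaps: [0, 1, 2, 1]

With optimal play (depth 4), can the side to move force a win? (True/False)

X winning at [(0,1,2,1)]: True

[(0,1,2,1)] X move#1: h1:-1:-1/(0,0,2,1), h2:-1:-1/(0,1,1,1), h2:-2:+1/(0,1,0,1)*, h3:-1:-1/(0,1,2,0)
[(0,1,0,1)] O move#2: h1:-1:-1/(0,0,0,1)*, h3:-1:-1/(0,1,0,0)
[(0,0,0,1)] X move#3: h3:-1:+1/(0,0,0,0)*
[(0,0,0,0)] end (terminal -1, O#4); searched (0,1,2,1) to 4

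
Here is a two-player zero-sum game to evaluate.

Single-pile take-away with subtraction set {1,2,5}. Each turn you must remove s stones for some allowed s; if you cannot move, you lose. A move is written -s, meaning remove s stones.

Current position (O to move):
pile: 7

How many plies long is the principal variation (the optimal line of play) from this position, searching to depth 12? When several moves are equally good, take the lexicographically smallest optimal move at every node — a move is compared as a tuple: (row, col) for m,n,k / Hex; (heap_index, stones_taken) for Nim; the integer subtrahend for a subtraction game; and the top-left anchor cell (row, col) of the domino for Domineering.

p1 O@[7]: -1[6]+1* -2[5]-1 -5[2]-1
p2 X@[6]: -1[5]-1* -2[4]-1 -5[1]-1
p3 O@[5]: -1[4]-1 -2[3]+1* -5[0]+1
p4 X@[3]: -1[2]-1* -2[1]-1
p5 O@[2]: -1[1]-1 -2[0]+1*
p6 X@[0] terminal -1; root [7] d12

PV length from [7]: 5 plies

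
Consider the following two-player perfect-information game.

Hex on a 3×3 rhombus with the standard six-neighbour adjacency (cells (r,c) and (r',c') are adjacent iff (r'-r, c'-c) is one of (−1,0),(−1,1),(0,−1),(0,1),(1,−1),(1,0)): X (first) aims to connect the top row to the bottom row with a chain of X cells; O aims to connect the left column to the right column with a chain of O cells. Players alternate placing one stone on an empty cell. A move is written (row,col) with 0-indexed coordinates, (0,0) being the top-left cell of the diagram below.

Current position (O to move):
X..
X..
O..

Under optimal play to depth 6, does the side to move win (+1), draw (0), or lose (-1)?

value(X../X../O.., O) = +1

p1 O@[X../X../O..]: (0,1)[XO./X../O..]-1 (0,2)[X.O/X../O..]+1* (1,1)[X../XO./O..]+1 (1,2)[X../X.O/O..]+1 (2,1)[X../X../OO.]+1 (2,2)[X../X../O.O]+1
p2 X@[X.O/X../O..]: (0,1)[XXO/X../O..]-1* (1,1)[X.O/XX./O..]-1 (1,2)[X.O/X.X/O..]-1 (2,1)[X.O/X../OX.]-1 (2,2)[X.O/X../O.X]-1
p3 O@[XXO/X../O..]: (1,1)[XXO/XO./O..]+1* (1,2)[XXO/X.O/O..]+1 (2,1)[XXO/X../OO.]+1 (2,2)[XXO/X../O.O]+1
p4 X@[XXO/XO./O..] terminal -1; root [X../X../O..] d6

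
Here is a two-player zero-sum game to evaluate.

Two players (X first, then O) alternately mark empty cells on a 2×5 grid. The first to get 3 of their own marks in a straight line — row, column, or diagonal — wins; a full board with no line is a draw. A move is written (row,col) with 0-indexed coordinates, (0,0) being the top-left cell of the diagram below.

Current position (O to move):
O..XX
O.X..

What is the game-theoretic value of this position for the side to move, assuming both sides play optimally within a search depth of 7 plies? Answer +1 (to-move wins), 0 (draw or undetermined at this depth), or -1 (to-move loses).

ply 1, O at O..XX/O.X.. | (0,1)=-1→OO.XX/O.X..; (0,2)=+0→O.OXX/O.X..*; (1,1)=-1→O..XX/OOX..; (1,3)=-1→O..XX/O.XO.; (1,4)=-1→O..XX/O.X.O
ply 2, X at O.OXX/O.X.. | (0,1)=+0→OXOXX/O.X..*; (1,1)=-1→O.OXX/OXX..; (1,3)=-1→O.OXX/O.XX.; (1,4)=-1→O.OXX/O.X.X
ply 3, O at OXOXX/O.X.. | (1,1)=+0→OXOXX/OOX..*; (1,3)=+0→OXOXX/O.XO.; (1,4)=+0→OXOXX/O.X.O
ply 4, X at OXOXX/OOX.. | (1,3)=+0→OXOXX/OOXX.*; (1,4)=+0→OXOXX/OOX.X
ply 5, O at OXOXX/OOXX. | (1,4)=+0→OXOXX/OOXXO*
ply 6: OXOXX/OOXXO is terminal +0 (X); from O..XX/O.X.. depth 7

value(O..XX/O.X.., O) = 0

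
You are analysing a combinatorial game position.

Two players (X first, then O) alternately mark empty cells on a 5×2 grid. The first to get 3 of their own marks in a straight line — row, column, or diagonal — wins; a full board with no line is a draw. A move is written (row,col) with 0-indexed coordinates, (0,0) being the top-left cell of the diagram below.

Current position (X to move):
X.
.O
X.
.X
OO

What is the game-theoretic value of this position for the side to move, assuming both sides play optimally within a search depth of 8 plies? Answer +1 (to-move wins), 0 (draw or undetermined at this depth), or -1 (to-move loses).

ply 1, X at X./.O/X./.X/OO | (0,1)=+0→XX/.O/X./.X/OO; (1,0)=+1→X./XO/X./.X/OO*; (2,1)=+0→X./.O/XX/.X/OO; (3,0)=+0→X./.O/X./XX/OO
ply 2: X./XO/X./.X/OO is terminal -1 (O); from X./.O/X./.X/OO depth 8

value(X./.O/X./.X/OO, X) = +1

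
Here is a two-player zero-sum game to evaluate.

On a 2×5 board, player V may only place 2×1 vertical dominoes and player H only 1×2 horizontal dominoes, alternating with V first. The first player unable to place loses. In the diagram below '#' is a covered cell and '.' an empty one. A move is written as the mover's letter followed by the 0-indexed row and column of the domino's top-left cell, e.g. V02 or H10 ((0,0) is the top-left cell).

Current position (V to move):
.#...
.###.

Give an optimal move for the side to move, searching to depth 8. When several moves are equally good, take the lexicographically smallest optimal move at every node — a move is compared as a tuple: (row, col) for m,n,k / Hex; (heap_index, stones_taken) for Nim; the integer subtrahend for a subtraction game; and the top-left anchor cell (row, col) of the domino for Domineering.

ply 1, V at .#.../.###. | V00=-1→##.../####.; V04=+1→.#..#/.####*
ply 2, H at .#..#/.#### | H02=-1→.####/.####*
ply 3, V at .####/.#### | V00=+1→#####/#####*
ply 4: #####/##### is terminal -1 (H); from .#.../.###. depth 8

V's best at [.#.../.###.]: V04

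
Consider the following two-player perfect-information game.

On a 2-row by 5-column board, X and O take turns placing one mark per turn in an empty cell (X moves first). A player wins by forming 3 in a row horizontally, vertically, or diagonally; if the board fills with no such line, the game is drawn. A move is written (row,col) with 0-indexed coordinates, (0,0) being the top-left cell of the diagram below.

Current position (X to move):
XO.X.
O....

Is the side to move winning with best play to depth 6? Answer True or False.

X winning at [XO.X./O....]: False

ply 1, X at XO.X./O.... | (0,2)=+0→XOXX./O....*; (0,4)=+0→XO.XX/O....; (1,1)=+0→XO.X./OX...; (1,2)=+0→XO.X./O.X..; (1,3)=+0→XO.X./O..X.; (1,4)=+0→XO.X./O...X
ply 2, O at XOXX./O.... | (0,4)=+0→XOXXO/O....*; (1,1)=-1→XOXX./OO...; (1,2)=-1→XOXX./O.O..; (1,3)=-1→XOXX./O..O.; (1,4)=-1→XOXX./O...O
ply 3, X at XOXXO/O.... | (1,1)=+0→XOXXO/OX...*; (1,2)=+0→XOXXO/O.X..; (1,3)=+0→XOXXO/O..X.; (1,4)=+0→XOXXO/O...X
ply 4, O at XOXXO/OX... | (1,2)=+0→XOXXO/OXO..*; (1,3)=+0→XOXXO/OX.O.; (1,4)=+0→XOXXO/OX..O
ply 5, X at XOXXO/OXO.. | (1,3)=+0→XOXXO/OXOX.*; (1,4)=+0→XOXXO/OXO.X
ply 6, O at XOXXO/OXOX. | (1,4)=+0→XOXXO/OXOXO*
ply 7: XOXXO/OXOXO is terminal +0 (X); from XO.X./O.... depth 6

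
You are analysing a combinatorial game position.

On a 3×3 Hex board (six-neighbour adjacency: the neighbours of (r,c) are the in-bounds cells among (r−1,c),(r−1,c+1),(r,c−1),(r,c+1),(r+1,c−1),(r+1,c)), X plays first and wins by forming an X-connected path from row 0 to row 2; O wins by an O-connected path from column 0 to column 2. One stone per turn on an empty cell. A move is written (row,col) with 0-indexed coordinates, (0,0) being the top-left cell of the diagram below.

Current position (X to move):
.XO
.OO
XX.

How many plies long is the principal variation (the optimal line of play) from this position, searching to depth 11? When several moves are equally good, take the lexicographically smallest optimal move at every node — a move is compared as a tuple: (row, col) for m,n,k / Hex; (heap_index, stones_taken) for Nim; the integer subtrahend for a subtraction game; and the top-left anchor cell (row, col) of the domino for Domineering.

p1 X@[.XO/.OO/XX.]: (0,0)[XXO/.OO/XX.]-1 (1,0)[.XO/XOO/XX.]+1* (2,2)[.XO/.OO/XXX]-1
p2 O@[.XO/XOO/XX.] terminal -1; root [.XO/.OO/XX.] d11

PV length from [.XO/.OO/XX.]: 1 ply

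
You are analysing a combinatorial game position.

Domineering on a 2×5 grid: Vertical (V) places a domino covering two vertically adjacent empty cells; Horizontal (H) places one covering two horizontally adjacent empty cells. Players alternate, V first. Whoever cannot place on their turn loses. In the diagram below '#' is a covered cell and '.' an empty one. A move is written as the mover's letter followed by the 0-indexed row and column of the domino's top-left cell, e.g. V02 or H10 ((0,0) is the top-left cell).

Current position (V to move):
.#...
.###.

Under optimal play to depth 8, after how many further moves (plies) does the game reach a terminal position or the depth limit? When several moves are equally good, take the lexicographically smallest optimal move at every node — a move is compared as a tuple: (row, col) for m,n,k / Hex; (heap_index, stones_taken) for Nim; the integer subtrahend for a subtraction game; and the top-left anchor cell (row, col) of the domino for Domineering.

ply 1, V at .#.../.###. | V00=-1→##.../####.; V04=+1→.#..#/.####*
ply 2, H at .#..#/.#### | H02=-1→.####/.####*
ply 3, V at .####/.#### | V00=+1→#####/#####*
ply 4: #####/##### is terminal -1 (H); from .#.../.###. depth 8

PV length from [.#.../.###.]: 3 plies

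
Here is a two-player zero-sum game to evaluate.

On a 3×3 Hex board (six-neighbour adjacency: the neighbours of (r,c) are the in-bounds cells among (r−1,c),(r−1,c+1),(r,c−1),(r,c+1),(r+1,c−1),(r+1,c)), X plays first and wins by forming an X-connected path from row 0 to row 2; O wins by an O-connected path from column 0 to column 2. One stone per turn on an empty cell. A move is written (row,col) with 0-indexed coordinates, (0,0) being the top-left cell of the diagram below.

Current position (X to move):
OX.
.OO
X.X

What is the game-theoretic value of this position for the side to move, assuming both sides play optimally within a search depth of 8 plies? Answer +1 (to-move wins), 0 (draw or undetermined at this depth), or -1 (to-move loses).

value(OX./.OO/X.X, X) = +1

p1 X@[OX./.OO/X.X]: (0,2)[OXX/.OO/X.X]-1 (1,0)[OX./XOO/X.X]+1* (2,1)[OX./.OO/XXX]-1
p2 O@[OX./XOO/X.X] terminal -1; root [OX./.OO/X.X] d8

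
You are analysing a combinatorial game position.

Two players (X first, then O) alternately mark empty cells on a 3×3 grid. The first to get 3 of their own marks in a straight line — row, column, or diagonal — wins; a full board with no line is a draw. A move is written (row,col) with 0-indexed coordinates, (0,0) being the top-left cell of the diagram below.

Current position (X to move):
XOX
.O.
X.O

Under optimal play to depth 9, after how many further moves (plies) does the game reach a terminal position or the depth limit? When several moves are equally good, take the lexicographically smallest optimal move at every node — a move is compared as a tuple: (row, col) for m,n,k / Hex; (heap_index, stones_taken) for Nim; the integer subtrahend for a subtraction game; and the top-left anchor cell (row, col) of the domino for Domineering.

PV length from [XOX/.O./X.O]: 1 ply

p1 X@[XOX/.O./X.O]: (1,0)[XOX/XO./X.O]+1* (1,2)[XOX/.OX/X.O]-1 (2,1)[XOX/.O./XXO]+0
p2 O@[XOX/XO./X.O] terminal -1; root [XOX/.O./X.O] d9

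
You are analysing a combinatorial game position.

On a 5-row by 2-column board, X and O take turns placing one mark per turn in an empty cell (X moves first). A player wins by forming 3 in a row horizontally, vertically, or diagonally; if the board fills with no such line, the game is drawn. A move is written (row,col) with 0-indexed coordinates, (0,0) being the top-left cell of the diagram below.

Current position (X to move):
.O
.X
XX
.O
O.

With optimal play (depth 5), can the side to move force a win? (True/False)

[.O/.X/XX/.O/O.] X move#1: (0,0):+0/XO/.X/XX/.O/O., (1,0):+1/.O/XX/XX/.O/O.*, (3,0):+0/.O/.X/XX/XO/O., (4,1):+0/.O/.X/XX/.O/OX
[.O/XX/XX/.O/O.] O move#2: (0,0):-1/OO/XX/XX/.O/O.*, (3,0):-1/.O/XX/XX/OO/O., (4,1):-1/.O/XX/XX/.O/OO
[OO/XX/XX/.O/O.] X move#3: (3,0):+1/OO/XX/XX/XO/O.*, (4,1):+0/OO/XX/XX/.O/OX
[OO/XX/XX/XO/O.] end (terminal -1, O#4); searched .O/.X/XX/.O/O. to 5

X winning at [.O/.X/XX/.O/O.]: True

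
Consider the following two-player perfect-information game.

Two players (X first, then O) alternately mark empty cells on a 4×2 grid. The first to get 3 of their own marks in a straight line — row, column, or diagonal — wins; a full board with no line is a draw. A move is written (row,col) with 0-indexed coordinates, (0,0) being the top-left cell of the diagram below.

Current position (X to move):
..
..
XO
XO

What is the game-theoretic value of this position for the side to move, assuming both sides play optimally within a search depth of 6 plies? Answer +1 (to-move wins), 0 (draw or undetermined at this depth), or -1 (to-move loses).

value(../../XO/XO, X) = +1

ply 1, X at ../../XO/XO | (0,0)=-1→X./../XO/XO; (0,1)=-1→.X/../XO/XO; (1,0)=+1→../X./XO/XO*; (1,1)=+0→../.X/XO/XO
ply 2: ../X./XO/XO is terminal -1 (O); from ../../XO/XO depth 6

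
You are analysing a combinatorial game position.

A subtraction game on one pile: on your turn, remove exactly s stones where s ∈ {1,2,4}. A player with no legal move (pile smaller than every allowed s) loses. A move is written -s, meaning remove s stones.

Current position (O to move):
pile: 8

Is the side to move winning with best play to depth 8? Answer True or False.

[8] O move#1: -1:-1/7, -2:+1/6*, -4:-1/4
[6] X move#2: -1:-1/5*, -2:-1/4, -4:-1/2
[5] O move#3: -1:-1/4, -2:+1/3*, -4:-1/1
[3] X move#4: -1:-1/2*, -2:-1/1
[2] O move#5: -1:-1/1, -2:+1/0*
[0] end (terminal -1, X#6); searched 8 to 8

O winning at [8]: True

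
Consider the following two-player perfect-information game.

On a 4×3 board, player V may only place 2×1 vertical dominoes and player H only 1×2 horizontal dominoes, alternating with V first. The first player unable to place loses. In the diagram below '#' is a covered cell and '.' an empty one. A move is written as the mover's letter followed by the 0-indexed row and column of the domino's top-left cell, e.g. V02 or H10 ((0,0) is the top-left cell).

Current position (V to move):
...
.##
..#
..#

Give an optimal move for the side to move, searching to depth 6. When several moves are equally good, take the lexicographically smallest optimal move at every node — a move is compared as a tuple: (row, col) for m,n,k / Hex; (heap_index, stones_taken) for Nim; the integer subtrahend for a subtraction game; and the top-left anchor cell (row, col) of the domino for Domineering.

V's best at [.../.##/..#/..#]: V20

[.../.##/..#/..#] V move#1: V00:-1/#../###/..#/..#, V10:-1/.../###/#.#/..#, V20:+1/.../.##/#.#/#.#*, V21:+1/.../.##/.##/.##
[.../.##/#.#/#.#] H move#2: H00:-1/##./.##/#.#/#.#*, H01:-1/.##/.##/#.#/#.#
[##./.##/#.#/#.#] V move#3: V21:+1/##./.##/###/###*
[##./.##/###/###] end (terminal -1, H#4); searched .../.##/..#/..# to 6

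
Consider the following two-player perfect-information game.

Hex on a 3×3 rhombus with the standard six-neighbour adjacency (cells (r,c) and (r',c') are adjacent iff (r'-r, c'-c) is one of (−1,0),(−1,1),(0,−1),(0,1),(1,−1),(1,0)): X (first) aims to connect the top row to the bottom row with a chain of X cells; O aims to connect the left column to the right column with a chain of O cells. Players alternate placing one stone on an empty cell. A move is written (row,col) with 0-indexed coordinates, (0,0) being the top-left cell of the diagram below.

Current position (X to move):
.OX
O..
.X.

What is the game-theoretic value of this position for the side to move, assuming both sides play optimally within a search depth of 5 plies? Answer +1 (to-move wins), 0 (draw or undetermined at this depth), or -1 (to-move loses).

[.OX/O../.X.] X move#1: (0,0):+1/XOX/O../.X.*, (1,1):+1/.OX/OX./.X., (1,2):+1/.OX/O.X/.X., (2,0):+1/.OX/O../XX., (2,2):+1/.OX/O../.XX
[XOX/O../.X.] O move#2: (1,1):-1/XOX/OO./.X.*, (1,2):-1/XOX/O.O/.X., (2,0):-1/XOX/O../OX., (2,2):-1/XOX/O../.XO
[XOX/OO./.X.] X move#3: (1,2):+1/XOX/OOX/.X.*, (2,0):-1/XOX/OO./XX., (2,2):-1/XOX/OO./.XX
[XOX/OOX/.X.] end (terminal -1, O#4); searched .OX/O../.X. to 5

value(.OX/O../.X., X) = +1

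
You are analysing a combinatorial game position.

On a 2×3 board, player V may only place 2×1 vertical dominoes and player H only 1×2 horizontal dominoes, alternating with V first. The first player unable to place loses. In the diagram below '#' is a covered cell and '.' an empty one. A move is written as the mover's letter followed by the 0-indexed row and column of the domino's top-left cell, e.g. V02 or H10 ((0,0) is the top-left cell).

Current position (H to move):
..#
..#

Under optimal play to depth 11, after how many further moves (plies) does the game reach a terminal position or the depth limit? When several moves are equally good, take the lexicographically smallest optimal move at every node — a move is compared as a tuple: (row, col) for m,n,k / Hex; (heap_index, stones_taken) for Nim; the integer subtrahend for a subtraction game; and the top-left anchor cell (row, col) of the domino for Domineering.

PV length from [..#/..#]: 1 ply

ply 1, H at ..#/..# | H00=+1→###/..#*; H10=+1→..#/###
ply 2: ###/..# is terminal -1 (V); from ..#/..# depth 11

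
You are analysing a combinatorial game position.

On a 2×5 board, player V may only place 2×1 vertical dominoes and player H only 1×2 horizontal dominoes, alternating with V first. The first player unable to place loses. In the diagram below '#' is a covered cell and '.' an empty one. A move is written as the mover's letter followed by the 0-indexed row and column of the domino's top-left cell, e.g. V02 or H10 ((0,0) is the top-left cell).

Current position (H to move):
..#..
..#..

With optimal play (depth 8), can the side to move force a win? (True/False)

H winning at [..#../..#..]: False

[..#../..#..] H move#1: H00:-1/###../..#..*, H03:-1/..###/..#.., H10:-1/..#../###.., H13:-1/..#../..###
[###../..#..] V move#2: V03:+1/####./..##.*, V04:+1/###.#/..#.#
[####./..##.] H move#3: H10:-1/####./####.*
[####./####.] V move#4: V04:+1/#####/#####*
[#####/#####] end (terminal -1, H#5); searched ..#../..#.. to 8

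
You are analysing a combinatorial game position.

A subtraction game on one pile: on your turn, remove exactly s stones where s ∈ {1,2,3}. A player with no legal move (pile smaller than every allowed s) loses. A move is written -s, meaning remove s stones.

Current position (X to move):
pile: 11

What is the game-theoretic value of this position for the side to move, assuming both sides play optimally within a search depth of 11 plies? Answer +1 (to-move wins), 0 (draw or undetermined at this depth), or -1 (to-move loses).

[11] X move#1: -1:-1/10, -2:-1/9, -3:+1/8*
[8] O move#2: -1:-1/7*, -2:-1/6, -3:-1/5
[7] X move#3: -1:-1/6, -2:-1/5, -3:+1/4*
[4] O move#4: -1:-1/3*, -2:-1/2, -3:-1/1
[3] X move#5: -1:-1/2, -2:-1/1, -3:+1/0*
[0] end (terminal -1, O#6); searched 11 to 11

value(11, X) = +1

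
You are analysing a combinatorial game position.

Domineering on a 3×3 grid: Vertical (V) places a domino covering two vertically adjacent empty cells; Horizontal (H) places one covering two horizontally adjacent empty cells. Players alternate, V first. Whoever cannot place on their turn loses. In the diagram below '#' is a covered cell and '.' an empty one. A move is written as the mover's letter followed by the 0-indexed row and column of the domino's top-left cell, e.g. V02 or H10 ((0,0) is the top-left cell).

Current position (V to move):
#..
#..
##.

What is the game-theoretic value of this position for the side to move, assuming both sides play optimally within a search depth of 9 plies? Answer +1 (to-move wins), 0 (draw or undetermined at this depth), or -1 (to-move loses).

p1 V@[#../#../##.]: V01[##./##./##.]+1* V02[#.#/#.#/##.]+1 V12[#../#.#/###]-1
p2 H@[##./##./##.] terminal -1; root [#../#../##.] d9

value(#../#../##., V) = +1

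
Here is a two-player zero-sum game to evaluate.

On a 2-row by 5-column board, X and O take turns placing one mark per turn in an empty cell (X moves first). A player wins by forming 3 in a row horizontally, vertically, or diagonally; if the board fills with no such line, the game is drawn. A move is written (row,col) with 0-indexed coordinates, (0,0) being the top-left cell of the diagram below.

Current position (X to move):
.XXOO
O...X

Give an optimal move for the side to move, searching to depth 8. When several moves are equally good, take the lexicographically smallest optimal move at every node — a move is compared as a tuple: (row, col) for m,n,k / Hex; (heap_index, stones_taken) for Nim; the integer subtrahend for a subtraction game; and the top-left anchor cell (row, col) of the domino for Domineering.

p1 X@[.XXOO/O...X]: (0,0)[XXXOO/O...X]+1* (1,1)[.XXOO/OX..X]+0 (1,2)[.XXOO/O.X.X]+1 (1,3)[.XXOO/O..XX]+1
p2 O@[XXXOO/O...X] terminal -1; root [.XXOO/O...X] d8

X's best at [.XXOO/O...X]: (0,0)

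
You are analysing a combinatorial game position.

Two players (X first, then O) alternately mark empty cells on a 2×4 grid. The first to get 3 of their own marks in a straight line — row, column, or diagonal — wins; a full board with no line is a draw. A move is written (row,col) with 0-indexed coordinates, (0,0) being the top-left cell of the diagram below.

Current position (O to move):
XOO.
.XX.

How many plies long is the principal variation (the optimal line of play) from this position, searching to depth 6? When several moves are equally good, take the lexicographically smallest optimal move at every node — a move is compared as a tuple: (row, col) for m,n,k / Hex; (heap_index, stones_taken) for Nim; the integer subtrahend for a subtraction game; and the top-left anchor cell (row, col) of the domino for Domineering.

[XOO./.XX.] O move#1: (0,3):+1/XOOO/.XX.*, (1,0):-1/XOO./OXX., (1,3):-1/XOO./.XXO
[XOOO/.XX.] end (terminal -1, X#2); searched XOO./.XX. to 6

PV length from [XOO./.XX.]: 1 ply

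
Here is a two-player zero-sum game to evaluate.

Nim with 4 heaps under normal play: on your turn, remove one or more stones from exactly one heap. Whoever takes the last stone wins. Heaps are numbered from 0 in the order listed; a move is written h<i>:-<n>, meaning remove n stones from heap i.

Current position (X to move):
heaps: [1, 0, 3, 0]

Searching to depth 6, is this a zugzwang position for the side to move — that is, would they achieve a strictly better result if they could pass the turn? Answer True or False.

ply 1, X at (1,0,3,0) | h0:-1=-1→(0,0,3,0); h2:-1=-1→(1,0,2,0); h2:-2=+1→(1,0,1,0)*; h2:-3=-1→(1,0,0,0)
ply 2, O at (1,0,1,0) | h0:-1=-1→(0,0,1,0)*; h2:-1=-1→(1,0,0,0)
ply 3, X at (0,0,1,0) | h2:-1=+1→(0,0,0,0)*
ply 4: (0,0,0,0) is terminal -1 (O); from (1,0,3,0) depth 6
suppose X passes — search the same position with O to move:
pass> ply 1, O at (1,0,3,0) | h0:-1=-1→(0,0,3,0); h2:-1=-1→(1,0,2,0); h2:-2=+1→(1,0,1,0)*; h2:-3=-1→(1,0,0,0)
pass> ply 2, X at (1,0,1,0) | h0:-1=-1→(0,0,1,0)*; h2:-1=-1→(1,0,0,0)
pass> ply 3, O at (0,0,1,0) | h2:-1=+1→(0,0,0,0)*
pass> ply 4: (0,0,0,0) is terminal -1 (X); from (1,0,3,0) depth 6
for X: play +1, pass -1

zugzwang((1,0,3,0), X) = False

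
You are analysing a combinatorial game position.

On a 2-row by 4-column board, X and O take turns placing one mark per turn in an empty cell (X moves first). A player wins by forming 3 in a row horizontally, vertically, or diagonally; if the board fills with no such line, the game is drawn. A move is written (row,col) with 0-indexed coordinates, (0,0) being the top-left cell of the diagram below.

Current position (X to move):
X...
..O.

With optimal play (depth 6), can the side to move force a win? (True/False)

X winning at [X.../..O.]: False

ply 1, X at X.../..O. | (0,1)=+0→XX../..O.*; (0,2)=+0→X.X./..O.; (0,3)=-1→X..X/..O.; (1,0)=+0→X.../X.O.; (1,1)=+0→X.../.XO.; (1,3)=+0→X.../..OX
ply 2, O at XX../..O. | (0,2)=+0→XXO./..O.*; (0,3)=-1→XX.O/..O.; (1,0)=-1→XX../O.O.; (1,1)=-1→XX../.OO.; (1,3)=-1→XX../..OO
ply 3, X at XXO./..O. | (0,3)=-1→XXOX/..O.; (1,0)=+0→XXO./X.O.*; (1,1)=+0→XXO./.XO.; (1,3)=+0→XXO./..OX
ply 4, O at XXO./X.O. | (0,3)=+0→XXOO/X.O.*; (1,1)=+0→XXO./XOO.; (1,3)=+0→XXO./X.OO
ply 5, X at XXOO/X.O. | (1,1)=+0→XXOO/XXO.*; (1,3)=+0→XXOO/X.OX
ply 6, O at XXOO/XXO. | (1,3)=+0→XXOO/XXOO*
ply 7: XXOO/XXOO is terminal +0 (X); from X.../..O. depth 6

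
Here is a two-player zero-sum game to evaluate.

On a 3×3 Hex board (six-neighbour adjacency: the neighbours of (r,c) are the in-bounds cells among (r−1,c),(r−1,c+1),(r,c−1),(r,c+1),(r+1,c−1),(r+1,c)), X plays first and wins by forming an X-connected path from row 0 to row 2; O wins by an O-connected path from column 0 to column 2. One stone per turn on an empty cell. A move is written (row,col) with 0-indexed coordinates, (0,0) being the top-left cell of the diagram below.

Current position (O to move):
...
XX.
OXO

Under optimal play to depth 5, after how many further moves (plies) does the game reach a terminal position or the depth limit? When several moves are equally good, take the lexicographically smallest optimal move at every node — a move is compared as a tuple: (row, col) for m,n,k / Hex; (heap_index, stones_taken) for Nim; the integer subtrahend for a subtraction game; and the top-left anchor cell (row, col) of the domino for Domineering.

[.../XX./OXO] O move#1: (0,0):-1/O../XX./OXO*, (0,1):-1/.O./XX./OXO, (0,2):-1/..O/XX./OXO, (1,2):-1/.../XXO/OXO
[O../XX./OXO] X move#2: (0,1):+1/OX./XX./OXO*, (0,2):+1/O.X/XX./OXO, (1,2):+1/O../XXX/OXO
[OX./XX./OXO] end (terminal -1, O#3); searched .../XX./OXO to 5

PV length from [.../XX./OXO]: 2 plies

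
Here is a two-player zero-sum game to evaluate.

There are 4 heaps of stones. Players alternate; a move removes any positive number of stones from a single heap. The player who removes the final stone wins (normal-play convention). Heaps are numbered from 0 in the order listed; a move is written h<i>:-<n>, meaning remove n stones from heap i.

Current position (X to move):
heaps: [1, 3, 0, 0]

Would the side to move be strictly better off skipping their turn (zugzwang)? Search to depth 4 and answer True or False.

p1 X@[(1,3,0,0)]: h0:-1[(0,3,0,0)]-1 h1:-1[(1,2,0,0)]-1 h1:-2[(1,1,0,0)]+1* h1:-3[(1,0,0,0)]-1
p2 O@[(1,1,0,0)]: h0:-1[(0,1,0,0)]-1* h1:-1[(1,0,0,0)]-1
p3 X@[(0,1,0,0)]: h1:-1[(0,0,0,0)]+1*
p4 O@[(0,0,0,0)] terminal -1; root [(1,3,0,0)] d4
pass branch (O moves first from the same position):
  | p1 O@[(1,3,0,0)]: h0:-1[(0,3,0,0)]-1 h1:-1[(1,2,0,0)]-1 h1:-2[(1,1,0,0)]+1* h1:-3[(1,0,0,0)]-1
  | p2 X@[(1,1,0,0)]: h0:-1[(0,1,0,0)]-1* h1:-1[(1,0,0,0)]-1
  | p3 O@[(0,1,0,0)]: h1:-1[(0,0,0,0)]+1*
  | p4 X@[(0,0,0,0)] terminal -1; root [(1,3,0,0)] d4
X moving scores +1; X passing scores -1

zugzwang((1,3,0,0), X) = False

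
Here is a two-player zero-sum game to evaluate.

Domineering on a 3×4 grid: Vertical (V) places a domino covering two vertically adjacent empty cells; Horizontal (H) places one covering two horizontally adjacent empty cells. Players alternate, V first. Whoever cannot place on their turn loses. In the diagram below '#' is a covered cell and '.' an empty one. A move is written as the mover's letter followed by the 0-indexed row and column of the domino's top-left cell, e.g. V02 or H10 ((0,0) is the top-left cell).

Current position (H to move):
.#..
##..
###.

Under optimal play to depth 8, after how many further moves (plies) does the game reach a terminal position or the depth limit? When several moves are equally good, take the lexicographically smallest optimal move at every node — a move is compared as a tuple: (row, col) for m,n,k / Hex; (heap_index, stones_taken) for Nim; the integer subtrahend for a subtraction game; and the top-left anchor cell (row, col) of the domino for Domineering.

PV length from [.#../##../###.]: 1 ply

p1 H@[.#../##../###.]: H02[.###/##../###.]-1 H12[.#../####/###.]+1*
p2 V@[.#../####/###.] terminal -1; root [.#../##../###.] d8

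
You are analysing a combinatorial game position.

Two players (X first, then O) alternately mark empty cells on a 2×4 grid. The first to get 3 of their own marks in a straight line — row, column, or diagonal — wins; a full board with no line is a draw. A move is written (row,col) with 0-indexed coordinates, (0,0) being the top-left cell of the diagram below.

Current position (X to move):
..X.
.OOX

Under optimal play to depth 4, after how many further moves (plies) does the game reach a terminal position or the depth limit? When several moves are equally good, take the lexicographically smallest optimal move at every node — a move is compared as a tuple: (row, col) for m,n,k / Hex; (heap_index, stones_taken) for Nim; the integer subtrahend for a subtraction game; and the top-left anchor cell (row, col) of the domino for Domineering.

PV length from [..X./.OOX]: 4 plies

ply 1, X at ..X./.OOX | (0,0)=-1→X.X./.OOX; (0,1)=-1→.XX./.OOX; (0,3)=-1→..XX/.OOX; (1,0)=+0→..X./XOOX*
ply 2, O at ..X./XOOX | (0,0)=+0→O.X./XOOX*; (0,1)=+0→.OX./XOOX; (0,3)=+0→..XO/XOOX
ply 3, X at O.X./XOOX | (0,1)=+0→OXX./XOOX*; (0,3)=+0→O.XX/XOOX
ply 4, O at OXX./XOOX | (0,3)=+0→OXXO/XOOX*
ply 5: OXXO/XOOX is terminal +0 (X); from ..X./.OOX depth 4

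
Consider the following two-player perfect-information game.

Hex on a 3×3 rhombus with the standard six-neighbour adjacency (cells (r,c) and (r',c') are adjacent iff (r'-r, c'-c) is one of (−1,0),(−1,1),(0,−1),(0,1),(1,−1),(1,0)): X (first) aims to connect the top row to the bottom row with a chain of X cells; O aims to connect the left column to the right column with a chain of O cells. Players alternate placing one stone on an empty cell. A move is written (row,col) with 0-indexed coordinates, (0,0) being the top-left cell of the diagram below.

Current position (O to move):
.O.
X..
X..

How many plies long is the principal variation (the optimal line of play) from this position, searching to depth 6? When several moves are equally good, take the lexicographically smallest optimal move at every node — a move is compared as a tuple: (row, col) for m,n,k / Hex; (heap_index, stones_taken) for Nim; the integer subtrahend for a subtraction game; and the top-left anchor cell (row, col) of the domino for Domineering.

PV length from [.O./X../X..]: 6 plies

[.O./X../X..] O move#1: (0,0):-1/OO./X../X..*, (0,2):-1/.OO/X../X.., (1,1):-1/.O./XO./X.., (1,2):-1/.O./X.O/X.., (2,1):-1/.O./X../XO., (2,2):-1/.O./X../X.O
[OO./X../X..] X move#2: (0,2):+1/OOX/X../X..*, (1,1):-1/OO./XX./X.., (1,2):-1/OO./X.X/X.., (2,1):-1/OO./X../XX., (2,2):-1/OO./X../X.X
[OOX/X../X..] O move#3: (1,1):-1/OOX/XO./X..*, (1,2):-1/OOX/X.O/X.., (2,1):-1/OOX/X../XO., (2,2):-1/OOX/X../X.O
[OOX/XO./X..] X move#4: (1,2):+1/OOX/XOX/X..*, (2,1):-1/OOX/XO./XX., (2,2):-1/OOX/XO./X.X
[OOX/XOX/X..] O move#5: (2,1):-1/OOX/XOX/XO.*, (2,2):-1/OOX/XOX/X.O
[OOX/XOX/XO.] X move#6: (2,2):+1/OOX/XOX/XOX*
[OOX/XOX/XOX] end (terminal -1, O#7); searched .O./X../X.. to 6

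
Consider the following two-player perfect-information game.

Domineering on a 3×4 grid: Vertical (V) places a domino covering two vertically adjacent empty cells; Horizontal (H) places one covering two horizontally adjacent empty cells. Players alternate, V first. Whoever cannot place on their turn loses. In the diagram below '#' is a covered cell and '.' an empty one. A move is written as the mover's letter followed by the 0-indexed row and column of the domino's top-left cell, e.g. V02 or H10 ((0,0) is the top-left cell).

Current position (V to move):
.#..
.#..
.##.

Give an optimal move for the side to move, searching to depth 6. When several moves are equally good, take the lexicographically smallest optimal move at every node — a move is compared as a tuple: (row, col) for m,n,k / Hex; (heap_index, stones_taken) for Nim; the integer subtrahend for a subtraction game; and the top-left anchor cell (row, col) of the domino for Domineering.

ply 1, V at .#../.#../.##. | V00=-1→##../##../.##.; V02=+1→.##./.##./.##.*; V03=+1→.#.#/.#.#/.##.; V10=-1→.#../##../###.; V13=+1→.#../.#.#/.###
ply 2: .##./.##./.##. is terminal -1 (H); from .#../.#../.##. depth 6

V's best at [.#../.#../.##.]: V02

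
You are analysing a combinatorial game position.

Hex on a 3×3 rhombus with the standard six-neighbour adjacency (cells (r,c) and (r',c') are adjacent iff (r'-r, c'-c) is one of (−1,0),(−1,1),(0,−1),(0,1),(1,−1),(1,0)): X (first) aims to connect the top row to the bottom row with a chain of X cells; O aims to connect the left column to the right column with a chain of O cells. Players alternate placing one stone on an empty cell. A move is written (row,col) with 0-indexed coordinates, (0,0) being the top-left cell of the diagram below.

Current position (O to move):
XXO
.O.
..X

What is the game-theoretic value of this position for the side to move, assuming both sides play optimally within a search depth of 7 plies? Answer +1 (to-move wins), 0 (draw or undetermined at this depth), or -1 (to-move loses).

p1 O@[XXO/.O./..X]: (1,0)[XXO/OO./..X]+1* (1,2)[XXO/.OO/..X]+1 (2,0)[XXO/.O./O.X]+1 (2,1)[XXO/.O./.OX]+1
p2 X@[XXO/OO./..X] terminal -1; root [XXO/.O./..X] d7

value(XXO/.O./..X, O) = +1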